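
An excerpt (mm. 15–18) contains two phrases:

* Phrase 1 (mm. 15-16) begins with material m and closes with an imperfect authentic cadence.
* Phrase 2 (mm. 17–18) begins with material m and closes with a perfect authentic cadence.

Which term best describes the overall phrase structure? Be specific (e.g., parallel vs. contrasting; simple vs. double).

Phrase 1 ends with an imperfect authentic cadence (weaker) and phrase 2 with a perfect authentic cadence (stronger): antecedent + consequent = a period.
The two phrases open with the same material (m / m), so the period is parallel.

parallel period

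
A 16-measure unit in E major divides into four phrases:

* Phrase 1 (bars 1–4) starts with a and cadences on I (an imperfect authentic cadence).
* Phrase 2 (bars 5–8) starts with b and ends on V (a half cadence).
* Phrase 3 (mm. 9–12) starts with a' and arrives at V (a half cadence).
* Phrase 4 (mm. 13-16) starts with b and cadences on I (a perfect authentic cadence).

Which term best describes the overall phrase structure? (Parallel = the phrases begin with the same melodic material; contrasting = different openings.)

Four phrases in two halves: the first half (mm. 1–8) ends with a half cadence, the second (bars 9–16) with a perfect authentic cadence — a large antecedent–consequent pair, i.e. a double period.
Phrase 3 begins with the same material as phrase 1, making it parallel.

parallel double period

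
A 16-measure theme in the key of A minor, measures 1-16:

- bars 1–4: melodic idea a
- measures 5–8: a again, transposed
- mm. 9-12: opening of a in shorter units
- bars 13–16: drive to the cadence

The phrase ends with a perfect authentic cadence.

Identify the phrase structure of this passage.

Basic idea (mm. 1–4) + its repetition (mm. 5–8) form the presentation; fragmentation and cadence (mm. 9–16) form the continuation — the 16-bar whole is a sentence.

sentence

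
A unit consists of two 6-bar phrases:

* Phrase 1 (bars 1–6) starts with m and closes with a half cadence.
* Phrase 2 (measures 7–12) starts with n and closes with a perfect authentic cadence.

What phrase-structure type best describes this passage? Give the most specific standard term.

Phrase 1 ends with a half cadence (weaker) and phrase 2 with a perfect authentic cadence (stronger): antecedent + consequent = a period.
The two phrases open with different material (m / n), so the period is contrasting.

contrasting period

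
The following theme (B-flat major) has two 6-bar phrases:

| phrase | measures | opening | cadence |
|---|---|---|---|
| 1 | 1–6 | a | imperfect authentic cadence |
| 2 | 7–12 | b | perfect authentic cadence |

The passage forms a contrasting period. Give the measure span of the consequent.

measures 7–12

The phrase ending with the weaker cadence (imperfect authentic cadence) is the antecedent; the one ending more conclusively (perfect authentic cadence) is the consequent. The consequent is measures 7–12.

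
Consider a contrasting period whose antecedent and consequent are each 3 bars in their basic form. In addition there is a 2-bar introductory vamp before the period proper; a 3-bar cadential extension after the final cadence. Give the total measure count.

11 measures

Basic contrasting period: 3 + 3 = 6 bars.
6 (basic form) + 2 (introduction) + 3 (cadential extension) = 11.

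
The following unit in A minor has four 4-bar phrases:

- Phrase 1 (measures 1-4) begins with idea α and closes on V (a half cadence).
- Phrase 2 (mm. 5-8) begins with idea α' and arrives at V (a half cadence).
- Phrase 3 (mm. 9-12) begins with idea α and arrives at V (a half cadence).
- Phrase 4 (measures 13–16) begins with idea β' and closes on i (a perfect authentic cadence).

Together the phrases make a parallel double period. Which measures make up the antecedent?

In a double period the first pair of phrases (ending half cadence) is the large antecedent and the second pair (ending perfect authentic cadence) is the large consequent; the antecedent is measures 1–8.

measures 1–8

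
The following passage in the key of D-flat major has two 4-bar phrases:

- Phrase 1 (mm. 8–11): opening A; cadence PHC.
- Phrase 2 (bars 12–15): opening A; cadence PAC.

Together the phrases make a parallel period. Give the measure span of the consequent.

The phrase ending with the weaker cadence (Phrygian half cadence) is the antecedent; the one ending more conclusively (perfect authentic cadence) is the consequent. The consequent is measures 12–15.

measures 12–15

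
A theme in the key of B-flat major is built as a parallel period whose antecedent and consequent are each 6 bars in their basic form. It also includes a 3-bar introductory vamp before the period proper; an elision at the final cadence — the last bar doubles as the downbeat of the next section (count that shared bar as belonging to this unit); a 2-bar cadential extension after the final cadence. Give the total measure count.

17 measures

Basic parallel period: 6 + 6 = 12 bars.
12 (basic form) + 3 (introduction) + 2 (cadential extension) = 17.
The elision shares a bar with the next section but does not change this unit's count.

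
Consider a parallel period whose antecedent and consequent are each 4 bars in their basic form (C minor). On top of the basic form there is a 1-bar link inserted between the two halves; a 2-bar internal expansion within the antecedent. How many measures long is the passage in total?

Basic parallel period: 4 + 4 = 8 bars.
8 (basic form) + 1 (link) + 2 (internal expansion) = 11.

11 measures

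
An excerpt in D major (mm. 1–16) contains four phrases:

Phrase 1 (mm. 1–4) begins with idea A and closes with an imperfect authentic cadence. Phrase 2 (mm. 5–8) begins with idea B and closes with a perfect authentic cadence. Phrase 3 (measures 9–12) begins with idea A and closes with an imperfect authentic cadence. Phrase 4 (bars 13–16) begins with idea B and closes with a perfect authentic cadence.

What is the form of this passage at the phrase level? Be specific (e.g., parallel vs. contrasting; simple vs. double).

The cadence pattern IAC–PAC–IAC–PAC is weak–strong twice, and phrases 3–4 restate phrases 1–2: a period heard twice, not a double period (which would end weakly at phrase 2).

repeated period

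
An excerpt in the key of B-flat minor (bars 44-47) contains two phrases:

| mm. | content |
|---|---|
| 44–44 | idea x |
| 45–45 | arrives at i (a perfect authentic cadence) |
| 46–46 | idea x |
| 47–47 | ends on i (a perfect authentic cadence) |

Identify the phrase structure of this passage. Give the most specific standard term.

repeated phrase

Both phrases have the same opening (x) and the same cadence (perfect authentic cadence): the second is a restatement, not a consequent, so this is a repeated phrase rather than a period.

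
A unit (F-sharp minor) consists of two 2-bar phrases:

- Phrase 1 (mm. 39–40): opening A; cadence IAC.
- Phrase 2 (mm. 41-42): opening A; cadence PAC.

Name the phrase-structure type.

parallel period

Phrase 1 ends with an imperfect authentic cadence (weaker) and phrase 2 with a perfect authentic cadence (stronger): antecedent + consequent = a period.
The two phrases open with the same material (A / A), so the period is parallel.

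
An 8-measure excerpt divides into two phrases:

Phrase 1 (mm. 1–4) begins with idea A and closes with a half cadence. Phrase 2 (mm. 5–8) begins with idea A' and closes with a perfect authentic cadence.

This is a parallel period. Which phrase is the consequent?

phrase 2

The phrase ending with the weaker cadence (half cadence) is the antecedent; the one ending more conclusively (perfect authentic cadence) is the consequent. The consequent is phrase 2.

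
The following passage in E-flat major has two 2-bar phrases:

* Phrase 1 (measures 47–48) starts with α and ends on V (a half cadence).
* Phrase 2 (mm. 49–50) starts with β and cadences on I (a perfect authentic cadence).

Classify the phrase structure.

contrasting period

Phrase 1 ends with a half cadence (weaker) and phrase 2 with a perfect authentic cadence (stronger): antecedent + consequent = a period.
The two phrases open with different material (α / β), so the period is contrasting.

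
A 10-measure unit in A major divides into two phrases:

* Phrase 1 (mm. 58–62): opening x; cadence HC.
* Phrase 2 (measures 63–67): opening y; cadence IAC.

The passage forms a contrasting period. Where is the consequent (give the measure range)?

The antecedent is the phrase ending with the weaker cadence (half cadence, phrase 1) and the consequent the one ending more conclusively (imperfect authentic cadence, phrase 2); the consequent is bars 63-67.

measures 63–67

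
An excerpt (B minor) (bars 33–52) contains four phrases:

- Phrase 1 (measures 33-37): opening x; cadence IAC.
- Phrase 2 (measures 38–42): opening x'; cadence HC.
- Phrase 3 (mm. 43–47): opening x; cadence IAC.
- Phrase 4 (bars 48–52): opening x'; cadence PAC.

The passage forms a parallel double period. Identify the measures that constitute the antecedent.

measures 33–42

In a double period the four phrases pair into a large antecedent (phrases 1–2, ending half cadence) and a large consequent (phrases 3–4, ending perfect authentic cadence). The antecedent spans mm. 33–42.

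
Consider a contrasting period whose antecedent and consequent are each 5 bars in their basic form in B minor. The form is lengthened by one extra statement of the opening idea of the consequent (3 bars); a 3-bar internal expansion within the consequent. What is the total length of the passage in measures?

Basic contrasting period: 5 + 5 = 10 bars.
10 (basic form) + 3 (extra statement) + 3 (internal expansion) = 16.

16 measures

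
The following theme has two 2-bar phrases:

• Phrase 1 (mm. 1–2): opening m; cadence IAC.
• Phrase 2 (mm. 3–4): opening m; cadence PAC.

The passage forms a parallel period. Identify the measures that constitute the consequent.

The antecedent is the phrase ending with the weaker cadence (imperfect authentic cadence, phrase 1) and the consequent the one ending more conclusively (perfect authentic cadence, phrase 2); the consequent is measures 3–4.

measures 3–4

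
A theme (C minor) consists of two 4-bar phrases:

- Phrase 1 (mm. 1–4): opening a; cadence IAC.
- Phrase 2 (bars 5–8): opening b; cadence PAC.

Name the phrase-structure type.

Phrase 1 ends with an imperfect authentic cadence (weaker) and phrase 2 with a perfect authentic cadence (stronger): antecedent + consequent = a period.
The two phrases open with different material (a / b), so the period is contrasting.

contrasting period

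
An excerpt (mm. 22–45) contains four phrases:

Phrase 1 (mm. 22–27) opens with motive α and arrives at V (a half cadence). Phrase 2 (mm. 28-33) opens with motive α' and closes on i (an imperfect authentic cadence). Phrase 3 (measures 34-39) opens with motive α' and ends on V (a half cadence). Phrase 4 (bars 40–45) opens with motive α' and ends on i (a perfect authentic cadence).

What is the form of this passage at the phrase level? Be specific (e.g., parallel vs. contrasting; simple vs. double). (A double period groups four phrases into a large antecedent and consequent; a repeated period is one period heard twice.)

Four phrases in two halves: the first half (measures 22-33) ends with an imperfect authentic cadence, the second (mm. 34-45) with a perfect authentic cadence — a large antecedent–consequent pair, i.e. a double period.
Phrase 3 begins with the same material as phrase 1, making it parallel.

parallel double period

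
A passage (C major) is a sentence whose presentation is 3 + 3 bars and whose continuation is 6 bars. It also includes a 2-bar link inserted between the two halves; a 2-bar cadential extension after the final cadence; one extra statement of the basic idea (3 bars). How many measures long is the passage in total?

19 measures

Basic sentence: 3 + 3 + 6 = 12 bars.
12 (basic form) + 2 (link) + 2 (cadential extension) + 3 (extra statement) = 19.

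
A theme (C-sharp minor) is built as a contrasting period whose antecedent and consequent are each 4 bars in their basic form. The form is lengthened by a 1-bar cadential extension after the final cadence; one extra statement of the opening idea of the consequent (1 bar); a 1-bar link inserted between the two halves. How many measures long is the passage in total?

11 measures

Basic contrasting period: 4 + 4 = 8 bars.
8 (basic form) + 1 (cadential extension) + 1 (extra statement) + 1 (link) = 11.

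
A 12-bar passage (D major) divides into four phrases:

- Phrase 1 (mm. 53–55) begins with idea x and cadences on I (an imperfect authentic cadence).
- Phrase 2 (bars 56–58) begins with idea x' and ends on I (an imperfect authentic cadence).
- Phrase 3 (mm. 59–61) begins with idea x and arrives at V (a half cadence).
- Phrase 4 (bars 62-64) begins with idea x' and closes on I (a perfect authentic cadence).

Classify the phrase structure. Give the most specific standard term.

parallel double period

Four phrases in two halves: the first half (mm. 53–58) ends with an imperfect authentic cadence, the second (measures 59-64) with a perfect authentic cadence — a large antecedent–consequent pair, i.e. a double period.
Phrase 3 begins with the same material as phrase 1, making it parallel.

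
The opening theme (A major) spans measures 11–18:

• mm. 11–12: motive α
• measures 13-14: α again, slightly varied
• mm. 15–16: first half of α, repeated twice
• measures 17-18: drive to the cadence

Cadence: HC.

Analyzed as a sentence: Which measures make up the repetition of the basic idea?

The presentation of a sentence is the basic idea (mm. 11–12) plus its repetition (measures 13-14); the repetition of the basic idea is therefore mm. 13–14.

measures 13–14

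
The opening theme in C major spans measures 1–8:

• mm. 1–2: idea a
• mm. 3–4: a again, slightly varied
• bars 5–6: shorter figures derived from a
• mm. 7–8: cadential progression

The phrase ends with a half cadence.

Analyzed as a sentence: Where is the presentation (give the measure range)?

The presentation of a sentence is the basic idea (measures 1-2) plus its repetition (measures 3–4); the presentation is therefore mm. 1–4.

measures 1–4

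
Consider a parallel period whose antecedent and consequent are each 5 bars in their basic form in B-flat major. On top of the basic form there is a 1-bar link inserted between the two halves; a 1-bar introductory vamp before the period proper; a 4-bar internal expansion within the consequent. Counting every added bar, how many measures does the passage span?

Basic parallel period: 5 + 5 = 10 bars.
10 (basic form) + 1 (link) + 1 (introduction) + 4 (internal expansion) = 16.

16 measures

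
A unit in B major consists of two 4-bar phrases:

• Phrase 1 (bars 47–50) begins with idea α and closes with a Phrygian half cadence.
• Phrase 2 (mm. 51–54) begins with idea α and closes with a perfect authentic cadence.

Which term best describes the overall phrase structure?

Phrase 1 ends with a Phrygian half cadence (weaker) and phrase 2 with a perfect authentic cadence (stronger): antecedent + consequent = a period.
The two phrases open with the same material (α / α), so the period is parallel.

parallel period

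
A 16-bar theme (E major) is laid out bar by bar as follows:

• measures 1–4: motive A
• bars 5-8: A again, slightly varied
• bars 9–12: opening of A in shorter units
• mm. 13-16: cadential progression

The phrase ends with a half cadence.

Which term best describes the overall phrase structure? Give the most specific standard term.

sentence

Basic idea (mm. 1-4) + its repetition (mm. 5-8) form the presentation; fragmentation and cadence (mm. 9–16) form the continuation — the 16-bar whole is a sentence.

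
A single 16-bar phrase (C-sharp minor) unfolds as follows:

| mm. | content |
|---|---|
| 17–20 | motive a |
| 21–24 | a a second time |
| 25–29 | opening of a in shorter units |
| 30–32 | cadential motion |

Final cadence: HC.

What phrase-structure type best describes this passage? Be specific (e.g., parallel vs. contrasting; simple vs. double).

sentence

Basic idea (bars 17-20) + its repetition (mm. 21-24) form the presentation; fragmentation and cadence (measures 25–32) form the continuation — the 16-bar whole is a sentence.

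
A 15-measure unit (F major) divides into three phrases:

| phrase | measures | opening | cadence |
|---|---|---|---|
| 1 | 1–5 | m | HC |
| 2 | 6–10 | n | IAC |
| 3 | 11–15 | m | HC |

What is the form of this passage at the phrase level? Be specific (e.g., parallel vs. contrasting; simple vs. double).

phrase group

The final phrase closes with a half cadence, which is not stronger than the preceding imperfect authentic cadence; the 3 phrases lack an overall antecedent–consequent design and so form a phrase group.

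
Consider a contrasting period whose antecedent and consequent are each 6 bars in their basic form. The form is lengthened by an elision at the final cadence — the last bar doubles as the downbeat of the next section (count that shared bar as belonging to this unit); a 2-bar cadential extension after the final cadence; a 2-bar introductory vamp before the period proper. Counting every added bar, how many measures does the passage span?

Basic contrasting period: 6 + 6 = 12 bars.
12 (basic form) + 2 (cadential extension) + 2 (introduction) = 16.
The elision shares a bar with the next section but does not change this unit's count.

16 measures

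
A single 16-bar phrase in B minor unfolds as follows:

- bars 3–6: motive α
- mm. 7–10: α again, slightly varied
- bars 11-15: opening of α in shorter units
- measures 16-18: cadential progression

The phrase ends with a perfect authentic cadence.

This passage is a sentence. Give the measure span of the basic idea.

measures 3–6

The presentation of a sentence is the basic idea (bars 3–6) plus its repetition (mm. 7–10); the basic idea is therefore mm. 3–6.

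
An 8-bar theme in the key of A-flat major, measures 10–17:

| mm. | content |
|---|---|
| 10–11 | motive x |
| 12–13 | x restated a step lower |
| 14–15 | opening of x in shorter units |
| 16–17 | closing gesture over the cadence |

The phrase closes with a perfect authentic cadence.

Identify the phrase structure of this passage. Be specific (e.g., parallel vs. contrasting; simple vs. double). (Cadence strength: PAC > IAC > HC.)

sentence

Basic idea (mm. 10–11) + its repetition (measures 12–13) form the presentation; fragmentation and cadence (measures 14–17) form the continuation — the 8-bar whole is a sentence.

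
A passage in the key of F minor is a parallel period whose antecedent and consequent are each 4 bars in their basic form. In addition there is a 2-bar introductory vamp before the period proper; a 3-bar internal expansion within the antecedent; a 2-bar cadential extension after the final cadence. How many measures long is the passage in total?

15 measures

Basic parallel period: 4 + 4 = 8 bars.
8 (basic form) + 2 (introduction) + 3 (internal expansion) + 2 (cadential extension) = 15.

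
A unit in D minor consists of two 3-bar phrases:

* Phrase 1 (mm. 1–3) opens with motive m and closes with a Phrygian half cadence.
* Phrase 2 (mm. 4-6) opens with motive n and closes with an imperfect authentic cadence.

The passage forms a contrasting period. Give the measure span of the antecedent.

The antecedent is the phrase ending with the weaker cadence (Phrygian half cadence, phrase 1) and the consequent the one ending more conclusively (imperfect authentic cadence, phrase 2); the antecedent is mm. 1-3.

measures 1–3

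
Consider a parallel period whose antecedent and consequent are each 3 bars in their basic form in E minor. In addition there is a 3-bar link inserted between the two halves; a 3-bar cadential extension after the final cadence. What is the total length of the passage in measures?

12 measures

Basic parallel period: 3 + 3 = 6 bars.
6 (basic form) + 3 (link) + 3 (cadential extension) = 12.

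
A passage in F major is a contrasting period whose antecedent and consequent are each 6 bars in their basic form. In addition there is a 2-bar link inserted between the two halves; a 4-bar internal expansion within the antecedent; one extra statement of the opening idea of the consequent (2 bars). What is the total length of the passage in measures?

Basic contrasting period: 6 + 6 = 12 bars.
12 (basic form) + 2 (link) + 4 (internal expansion) + 2 (extra statement) = 20.

20 measures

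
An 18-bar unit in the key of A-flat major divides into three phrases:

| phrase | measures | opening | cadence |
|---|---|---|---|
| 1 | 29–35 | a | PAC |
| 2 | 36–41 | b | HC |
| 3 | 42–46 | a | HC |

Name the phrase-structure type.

phrase group

The final phrase closes with a half cadence, which is not stronger than the preceding half cadence; the 3 phrases lack an overall antecedent–consequent design and so form a phrase group.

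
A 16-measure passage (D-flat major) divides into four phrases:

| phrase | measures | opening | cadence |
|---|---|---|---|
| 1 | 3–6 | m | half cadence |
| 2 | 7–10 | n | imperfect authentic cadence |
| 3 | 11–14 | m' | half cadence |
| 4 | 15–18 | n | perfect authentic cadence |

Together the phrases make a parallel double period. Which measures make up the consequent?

In a double period the first pair of phrases (ending imperfect authentic cadence) is the large antecedent and the second pair (ending perfect authentic cadence) is the large consequent; the consequent is measures 11–18.

measures 11–18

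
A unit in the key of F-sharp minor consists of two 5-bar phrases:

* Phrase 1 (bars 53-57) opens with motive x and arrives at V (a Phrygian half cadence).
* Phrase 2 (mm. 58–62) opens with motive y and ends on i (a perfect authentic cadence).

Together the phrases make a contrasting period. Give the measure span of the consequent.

measures 58–62

The phrase ending with the weaker cadence (Phrygian half cadence) is the antecedent; the one ending more conclusively (perfect authentic cadence) is the consequent. The consequent is measures 58–62.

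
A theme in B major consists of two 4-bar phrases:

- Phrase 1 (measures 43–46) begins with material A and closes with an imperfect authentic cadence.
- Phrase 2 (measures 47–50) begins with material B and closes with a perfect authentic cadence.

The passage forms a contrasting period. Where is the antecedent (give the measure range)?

The antecedent is the phrase ending with the weaker cadence (imperfect authentic cadence, phrase 1) and the consequent the one ending more conclusively (perfect authentic cadence, phrase 2); the antecedent is mm. 43-46.

measures 43–46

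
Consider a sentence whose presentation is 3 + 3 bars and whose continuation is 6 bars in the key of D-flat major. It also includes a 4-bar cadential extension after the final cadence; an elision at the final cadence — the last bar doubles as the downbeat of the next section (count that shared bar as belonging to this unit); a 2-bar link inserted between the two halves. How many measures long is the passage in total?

18 measures

Basic sentence: 3 + 3 + 6 = 12 bars.
12 (basic form) + 4 (cadential extension) + 2 (link) = 18.
The elision shares a bar with the next section but does not change this unit's count.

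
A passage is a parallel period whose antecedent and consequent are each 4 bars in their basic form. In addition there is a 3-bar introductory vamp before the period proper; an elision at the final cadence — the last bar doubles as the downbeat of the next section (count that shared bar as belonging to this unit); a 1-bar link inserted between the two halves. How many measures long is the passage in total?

12 measures

Basic parallel period: 4 + 4 = 8 bars.
8 (basic form) + 3 (introduction) + 1 (link) = 12.
The elision shares a bar with the next section but does not change this unit's count.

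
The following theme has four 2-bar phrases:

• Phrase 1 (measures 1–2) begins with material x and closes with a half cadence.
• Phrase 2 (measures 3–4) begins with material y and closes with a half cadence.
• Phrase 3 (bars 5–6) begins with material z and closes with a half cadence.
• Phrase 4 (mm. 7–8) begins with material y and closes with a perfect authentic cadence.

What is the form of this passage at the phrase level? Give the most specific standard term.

Four phrases in two halves: the first half (mm. 1–4) ends with a half cadence, the second (mm. 5–8) with a perfect authentic cadence — a large antecedent–consequent pair, i.e. a double period.
Phrase 3 begins with different material from phrase 1, making it contrasting.

contrasting double period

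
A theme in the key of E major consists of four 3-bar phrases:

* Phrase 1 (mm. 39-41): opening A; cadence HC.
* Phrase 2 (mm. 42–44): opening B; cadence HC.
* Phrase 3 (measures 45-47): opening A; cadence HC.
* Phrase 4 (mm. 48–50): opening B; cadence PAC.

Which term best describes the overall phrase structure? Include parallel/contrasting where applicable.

Four phrases in two halves: the first half (mm. 39–44) ends with a half cadence, the second (bars 45–50) with a perfect authentic cadence — a large antecedent–consequent pair, i.e. a double period.
Phrase 3 begins with the same material as phrase 1, making it parallel.

parallel double period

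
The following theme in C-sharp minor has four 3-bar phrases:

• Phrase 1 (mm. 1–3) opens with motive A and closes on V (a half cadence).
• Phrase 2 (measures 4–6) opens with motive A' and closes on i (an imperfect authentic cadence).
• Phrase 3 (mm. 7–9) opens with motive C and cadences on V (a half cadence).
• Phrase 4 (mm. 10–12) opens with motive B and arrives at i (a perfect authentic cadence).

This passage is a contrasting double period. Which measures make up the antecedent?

In a double period the four phrases pair into a large antecedent (phrases 1–2, ending imperfect authentic cadence) and a large consequent (phrases 3–4, ending perfect authentic cadence). The antecedent spans mm. 1–6.

measures 1–6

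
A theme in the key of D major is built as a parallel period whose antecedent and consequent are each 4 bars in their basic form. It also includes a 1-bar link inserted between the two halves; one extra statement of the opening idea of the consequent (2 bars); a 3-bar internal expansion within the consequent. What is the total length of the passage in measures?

14 measures

Basic parallel period: 4 + 4 = 8 bars.
8 (basic form) + 1 (link) + 2 (extra statement) + 3 (internal expansion) = 14.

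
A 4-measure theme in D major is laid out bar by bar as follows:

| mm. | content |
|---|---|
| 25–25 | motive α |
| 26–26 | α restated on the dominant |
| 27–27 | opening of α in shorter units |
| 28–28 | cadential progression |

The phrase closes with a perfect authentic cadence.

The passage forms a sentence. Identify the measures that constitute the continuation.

measures 27–28

After the presentation (measures 25–26), the continuation covers the fragmentation through the cadence: bars 27-28.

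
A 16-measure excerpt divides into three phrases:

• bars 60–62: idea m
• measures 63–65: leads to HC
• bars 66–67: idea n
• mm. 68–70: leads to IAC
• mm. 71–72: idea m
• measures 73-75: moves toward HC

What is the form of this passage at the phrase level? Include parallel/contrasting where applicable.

phrase group

The final phrase closes with a half cadence, which is not stronger than the preceding imperfect authentic cadence; the 3 phrases lack an overall antecedent–consequent design and so form a phrase group.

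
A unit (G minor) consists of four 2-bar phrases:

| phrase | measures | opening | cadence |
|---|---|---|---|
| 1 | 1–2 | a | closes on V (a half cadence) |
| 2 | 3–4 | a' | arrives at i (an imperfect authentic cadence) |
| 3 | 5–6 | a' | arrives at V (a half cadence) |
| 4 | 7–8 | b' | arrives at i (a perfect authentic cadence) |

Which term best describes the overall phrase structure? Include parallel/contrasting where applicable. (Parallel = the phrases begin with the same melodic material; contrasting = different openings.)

parallel double period

Four phrases in two halves: the first half (bars 1–4) ends with an imperfect authentic cadence, the second (mm. 5-8) with a perfect authentic cadence — a large antecedent–consequent pair, i.e. a double period.
Phrase 3 begins with the same material as phrase 1, making it parallel.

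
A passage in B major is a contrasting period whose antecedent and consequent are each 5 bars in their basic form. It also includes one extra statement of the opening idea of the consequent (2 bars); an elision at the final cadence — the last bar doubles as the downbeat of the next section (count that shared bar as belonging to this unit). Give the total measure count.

12 measures

Basic contrasting period: 5 + 5 = 10 bars.
10 (basic form) + 2 (extra statement) = 12.
The elision shares a bar with the next section but does not change this unit's count.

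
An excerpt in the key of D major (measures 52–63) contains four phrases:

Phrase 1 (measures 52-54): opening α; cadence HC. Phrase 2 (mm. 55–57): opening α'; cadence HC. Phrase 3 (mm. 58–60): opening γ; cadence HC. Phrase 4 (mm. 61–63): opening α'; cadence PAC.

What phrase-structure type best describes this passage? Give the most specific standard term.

contrasting double period

Four phrases in two halves: the first half (measures 52–57) ends with a half cadence, the second (bars 58-63) with a perfect authentic cadence — a large antecedent–consequent pair, i.e. a double period.
Phrase 3 begins with different material from phrase 1, making it contrasting.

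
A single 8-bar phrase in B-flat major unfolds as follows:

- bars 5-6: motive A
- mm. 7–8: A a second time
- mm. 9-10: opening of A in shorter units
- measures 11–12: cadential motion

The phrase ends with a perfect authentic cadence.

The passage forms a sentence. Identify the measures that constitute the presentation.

measures 5–8

The presentation of a sentence is the basic idea (mm. 5–6) plus its repetition (mm. 7-8); the presentation is therefore measures 5–8.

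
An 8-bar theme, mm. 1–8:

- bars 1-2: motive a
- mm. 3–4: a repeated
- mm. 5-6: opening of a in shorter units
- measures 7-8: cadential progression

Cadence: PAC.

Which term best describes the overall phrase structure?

Basic idea (mm. 1–2) + its repetition (mm. 3-4) form the presentation; fragmentation and cadence (mm. 5–8) form the continuation — the 8-bar whole is a sentence.

sentence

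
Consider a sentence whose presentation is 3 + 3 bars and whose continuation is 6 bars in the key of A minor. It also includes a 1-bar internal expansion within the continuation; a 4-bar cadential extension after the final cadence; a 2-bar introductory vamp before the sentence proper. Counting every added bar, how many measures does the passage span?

Basic sentence: 3 + 3 + 6 = 12 bars.
12 (basic form) + 1 (internal expansion) + 4 (cadential extension) + 2 (introduction) = 19.

19 measures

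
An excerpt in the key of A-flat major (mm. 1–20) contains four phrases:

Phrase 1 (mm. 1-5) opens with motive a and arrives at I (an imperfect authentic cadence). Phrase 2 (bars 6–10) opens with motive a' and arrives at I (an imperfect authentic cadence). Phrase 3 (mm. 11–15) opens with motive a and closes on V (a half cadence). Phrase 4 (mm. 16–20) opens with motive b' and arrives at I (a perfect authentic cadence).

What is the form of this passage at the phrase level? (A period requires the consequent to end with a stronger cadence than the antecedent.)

parallel double period

Four phrases in two halves: the first half (mm. 1–10) ends with an imperfect authentic cadence, the second (mm. 11–20) with a perfect authentic cadence — a large antecedent–consequent pair, i.e. a double period.
Phrase 3 begins with the same material as phrase 1, making it parallel.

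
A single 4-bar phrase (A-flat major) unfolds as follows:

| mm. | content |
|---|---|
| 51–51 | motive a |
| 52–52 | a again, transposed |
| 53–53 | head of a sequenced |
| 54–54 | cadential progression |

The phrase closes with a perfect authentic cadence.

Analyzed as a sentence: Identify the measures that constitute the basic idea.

measures 51–51

The presentation of a sentence is the basic idea (m. 51) plus its repetition (m. 52); the basic idea is therefore m. 51.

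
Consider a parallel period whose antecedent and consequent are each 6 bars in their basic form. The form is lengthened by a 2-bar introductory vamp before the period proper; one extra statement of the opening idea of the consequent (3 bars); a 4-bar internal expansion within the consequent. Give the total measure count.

Basic parallel period: 6 + 6 = 12 bars.
12 (basic form) + 2 (introduction) + 3 (extra statement) + 4 (internal expansion) = 21.

21 measures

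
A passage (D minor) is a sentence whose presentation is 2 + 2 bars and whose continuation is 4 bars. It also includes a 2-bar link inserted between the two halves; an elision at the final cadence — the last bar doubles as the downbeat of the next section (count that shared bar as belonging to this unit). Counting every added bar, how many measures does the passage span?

Basic sentence: 2 + 2 + 4 = 8 bars.
8 (basic form) + 2 (link) = 10.
The elision shares a bar with the next section but does not change this unit's count.

10 measures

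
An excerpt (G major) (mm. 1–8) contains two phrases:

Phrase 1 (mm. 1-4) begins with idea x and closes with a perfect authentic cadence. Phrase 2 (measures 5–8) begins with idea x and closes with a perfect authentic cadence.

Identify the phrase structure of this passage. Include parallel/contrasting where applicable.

Both phrases have the same opening (x) and the same cadence (perfect authentic cadence): the second is a restatement, not a consequent, so this is a repeated phrase rather than a period.

repeated phrase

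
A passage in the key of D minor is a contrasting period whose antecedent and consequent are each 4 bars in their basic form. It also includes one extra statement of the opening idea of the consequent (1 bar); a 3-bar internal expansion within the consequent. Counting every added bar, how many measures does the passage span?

12 measures

Basic contrasting period: 4 + 4 = 8 bars.
8 (basic form) + 1 (extra statement) + 3 (internal expansion) = 12.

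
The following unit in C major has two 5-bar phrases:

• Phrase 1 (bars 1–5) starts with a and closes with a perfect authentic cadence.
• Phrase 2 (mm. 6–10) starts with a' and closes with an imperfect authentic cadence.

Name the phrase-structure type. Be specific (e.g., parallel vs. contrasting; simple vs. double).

phrase group

The second phrase closes with an imperfect authentic cadence, which is not stronger than the first phrase's perfect authentic cadence; without a weak→strong cadential pair there is no antecedent–consequent relationship, so this is a phrase group rather than a period.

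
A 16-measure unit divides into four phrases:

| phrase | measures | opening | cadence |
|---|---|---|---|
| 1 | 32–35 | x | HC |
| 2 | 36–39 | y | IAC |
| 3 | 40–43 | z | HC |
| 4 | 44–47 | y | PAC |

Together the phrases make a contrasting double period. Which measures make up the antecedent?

In a double period the first pair of phrases (ending imperfect authentic cadence) is the large antecedent and the second pair (ending perfect authentic cadence) is the large consequent; the antecedent is measures 32–39.

measures 32–39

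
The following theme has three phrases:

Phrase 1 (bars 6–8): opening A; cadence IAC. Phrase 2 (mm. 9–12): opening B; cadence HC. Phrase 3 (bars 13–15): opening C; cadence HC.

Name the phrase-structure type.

phrase group

The final phrase closes with a half cadence, which is not stronger than the preceding half cadence; the 3 phrases lack an overall antecedent–consequent design and so form a phrase group.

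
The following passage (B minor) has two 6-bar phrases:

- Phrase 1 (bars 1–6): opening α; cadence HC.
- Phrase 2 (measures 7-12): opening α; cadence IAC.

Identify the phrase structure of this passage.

Phrase 1 ends with a half cadence (weaker) and phrase 2 with an imperfect authentic cadence (stronger): antecedent + consequent = a period.
The two phrases open with the same material (α / α), so the period is parallel.

parallel period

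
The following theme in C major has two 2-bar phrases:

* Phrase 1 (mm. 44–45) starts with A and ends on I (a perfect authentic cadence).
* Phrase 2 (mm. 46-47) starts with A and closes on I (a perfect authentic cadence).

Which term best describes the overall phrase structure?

Both phrases have the same opening (A) and the same cadence (perfect authentic cadence): the second is a restatement, not a consequent, so this is a repeated phrase rather than a period.

repeated phrase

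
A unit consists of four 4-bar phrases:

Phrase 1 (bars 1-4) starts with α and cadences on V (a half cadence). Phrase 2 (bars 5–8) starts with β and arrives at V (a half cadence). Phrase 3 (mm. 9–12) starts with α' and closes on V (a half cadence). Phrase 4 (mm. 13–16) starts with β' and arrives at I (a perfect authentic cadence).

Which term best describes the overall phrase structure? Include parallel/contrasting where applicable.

parallel double period

Four phrases in two halves: the first half (measures 1–8) ends with a half cadence, the second (mm. 9-16) with a perfect authentic cadence — a large antecedent–consequent pair, i.e. a double period.
Phrase 3 begins with the same material as phrase 1, making it parallel.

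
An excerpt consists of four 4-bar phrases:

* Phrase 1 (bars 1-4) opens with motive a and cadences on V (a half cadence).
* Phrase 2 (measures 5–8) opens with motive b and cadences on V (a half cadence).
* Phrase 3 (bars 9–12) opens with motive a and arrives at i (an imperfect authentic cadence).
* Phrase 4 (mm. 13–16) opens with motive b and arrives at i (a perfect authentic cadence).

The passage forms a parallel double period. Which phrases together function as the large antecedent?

In a double period the first pair of phrases (ending half cadence) is the large antecedent and the second pair (ending perfect authentic cadence) is the large consequent; the antecedent is phrases 1 and 2.

phrases 1 and 2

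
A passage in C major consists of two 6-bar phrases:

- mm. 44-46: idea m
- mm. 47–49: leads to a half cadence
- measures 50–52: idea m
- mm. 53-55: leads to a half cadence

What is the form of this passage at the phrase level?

repeated phrase

Both phrases have the same opening (m) and the same cadence (half cadence): the second is a restatement, not a consequent, so this is a repeated phrase rather than a period.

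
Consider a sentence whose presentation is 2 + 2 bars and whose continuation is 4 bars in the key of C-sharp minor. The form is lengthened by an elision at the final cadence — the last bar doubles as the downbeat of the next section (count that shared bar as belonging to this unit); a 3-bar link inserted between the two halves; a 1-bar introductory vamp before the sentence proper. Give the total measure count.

12 measures

Basic sentence: 2 + 2 + 4 = 8 bars.
8 (basic form) + 3 (link) + 1 (introduction) = 12.
The elision shares a bar with the next section but does not change this unit's count.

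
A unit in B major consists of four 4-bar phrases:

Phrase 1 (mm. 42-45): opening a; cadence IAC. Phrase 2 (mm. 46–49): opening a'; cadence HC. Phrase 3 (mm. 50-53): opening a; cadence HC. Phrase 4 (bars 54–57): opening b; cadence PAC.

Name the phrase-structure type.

Four phrases in two halves: the first half (bars 42–49) ends with a half cadence, the second (bars 50-57) with a perfect authentic cadence — a large antecedent–consequent pair, i.e. a double period.
Phrase 3 begins with the same material as phrase 1, making it parallel.

parallel double period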